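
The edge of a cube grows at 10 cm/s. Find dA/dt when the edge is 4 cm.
480 cm²/s

A = 6s²
dA/dt = 12s · ds/dt = 12·4·10 = 480 cm²/s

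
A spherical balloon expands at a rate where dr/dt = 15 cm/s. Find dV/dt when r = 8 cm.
3840π cm³/s

V = (4/3)πr³
dV/dt = dV/dr · dr/dt = 4πr² · 15
At r = 8: dV/dt = 3840π cm³/s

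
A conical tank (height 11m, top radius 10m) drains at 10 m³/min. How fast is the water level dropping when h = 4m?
121/(160π) ≈ 0.2407 m/min

r/h = 10/11, so r = (10/11)h
V = (1/3)πr²h = (1/3)π((10/11)h)²h = (100/363)πh³
dV/dh = (100/121)πh²
dh/dt = (dV/dt)/(dV/dh) = -10/((100/121)π·4²) = -121/(160π) m/min
The level is dropping at 121/(160π) ≈ 0.2407 m/min.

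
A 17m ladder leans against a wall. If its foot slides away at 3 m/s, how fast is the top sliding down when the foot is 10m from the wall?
10√21/21 ≈ 2.182 m/s

x² + y² = 17²
2x·dx/dt + 2y·dy/dt = 0
dy/dt = -x/y · dx/dt = -10/(3√21) · 3 = -10√21/21 m/s
The top is descending at 10√21/21 ≈ 2.182 m/s.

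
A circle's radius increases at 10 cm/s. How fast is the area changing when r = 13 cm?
260π cm²/s

A = πr²
dA/dt = 2πr · dr/dt = 2π(13)(10) = 260π cm²/s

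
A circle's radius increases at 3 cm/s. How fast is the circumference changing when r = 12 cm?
6π cm/s

C = 2πr
dC/dt = 2π · dr/dt = 2π · 3 = 6π cm/s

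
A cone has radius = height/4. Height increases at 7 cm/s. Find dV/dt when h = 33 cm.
7623π/16 cm³/s

V = (1/3)π(h/4)²h = πh³/48
dV/dt = πh²/16 · 7
At h = 33: dV/dt = 7623π/16 cm³/s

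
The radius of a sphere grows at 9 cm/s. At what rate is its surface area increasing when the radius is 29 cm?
2088π cm²/s

S = 4πr²
dS/dt = dS/dr · dr/dt = 8πr · 9
At r = 29: dS/dt = 2088π cm²/s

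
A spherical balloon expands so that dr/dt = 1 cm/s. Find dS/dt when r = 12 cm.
96π cm²/s

S = 4πr²
dS/dt = dS/dr · dr/dt = 8πr · 1
At r = 12: dS/dt = 96π cm²/s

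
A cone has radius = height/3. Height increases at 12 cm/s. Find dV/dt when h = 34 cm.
4624π/3 cm³/s

V = (1/3)π(h/3)²h = πh³/27
dV/dt = πh²/9 · 12
At h = 34: dV/dt = 4624π/3 cm³/s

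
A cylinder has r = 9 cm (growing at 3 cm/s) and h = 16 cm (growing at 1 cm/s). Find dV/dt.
945π cm³/s

V = πr²h
dV/dt = 2πrh·dr/dt + πr²·dh/dt
= 2π(9)(16)(3) + π(9)²(1)
= 945π cm³/s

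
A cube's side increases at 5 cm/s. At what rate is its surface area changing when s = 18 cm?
1080 cm²/s

A = 6s²
dA/dt = 12s · ds/dt = 12·18·5 = 1080 cm²/s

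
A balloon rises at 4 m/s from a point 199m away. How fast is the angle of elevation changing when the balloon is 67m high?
0.018054 rad/s

tan(θ) = y/199
sec²(θ) · dθ/dt = (1/199) · dy/dt
dθ/dt = cos²(θ)/199 · 4 = 199/(199² + 67²) · 4
dθ/dt = 0.018054 rad/s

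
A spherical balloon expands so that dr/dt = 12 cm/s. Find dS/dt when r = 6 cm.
576π cm²/s

S = 4πr²
dS/dt = dS/dr · dr/dt = 8πr · 12
At r = 6: dS/dt = 576π cm²/s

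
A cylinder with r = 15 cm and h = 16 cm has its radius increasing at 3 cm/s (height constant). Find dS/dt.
276π cm²/s

S = 2πrh + 2πr² (lateral + bases)
dS/dt = (2πh + 4πr)·dr/dt = (2π·16 + 4π·15)·3
= 276π cm²/s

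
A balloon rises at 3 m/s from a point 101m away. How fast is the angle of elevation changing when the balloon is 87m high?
0.017051 rad/s

tan(θ) = y/101
sec²(θ) · dθ/dt = (1/101) · dy/dt
dθ/dt = cos²(θ)/101 · 3 = 101/(101² + 87²) · 3
dθ/dt = 0.017051 rad/s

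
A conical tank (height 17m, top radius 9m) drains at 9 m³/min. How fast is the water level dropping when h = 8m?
289/(576π) ≈ 0.1597 m/min

r/h = 9/17, so r = (9/17)h
V = (1/3)πr²h = (1/3)π((9/17)h)²h = (27/289)πh³
dV/dh = (81/289)πh²
dh/dt = (dV/dt)/(dV/dh) = -9/((81/289)π·8²) = -289/(576π) m/min
The level is dropping at 289/(576π) ≈ 0.1597 m/min.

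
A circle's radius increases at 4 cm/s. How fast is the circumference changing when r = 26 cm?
8π cm/s

C = 2πr
dC/dt = 2π · dr/dt = 2π · 4 = 8π cm/s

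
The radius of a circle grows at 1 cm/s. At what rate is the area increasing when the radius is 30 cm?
60π cm²/s

A = πr²
dA/dt = 2πr · dr/dt = 2π(30)(1) = 60π cm²/s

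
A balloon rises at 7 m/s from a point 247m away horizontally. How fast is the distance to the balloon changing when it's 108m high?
756√72673/72673 ≈ 2.804 m/s

z² = 247² + y²
z = √(247² + 108²) = √72673
dz/dt = y/z · dy/dt = 108/√72673 · 7 = 756√72673/72673 ≈ 2.804 m/s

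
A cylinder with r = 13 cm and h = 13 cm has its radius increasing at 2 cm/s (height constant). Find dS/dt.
156π cm²/s

S = 2πrh + 2πr² (lateral + bases)
dS/dt = (2πh + 4πr)·dr/dt = (2π·13 + 4π·13)·2
= 156π cm²/s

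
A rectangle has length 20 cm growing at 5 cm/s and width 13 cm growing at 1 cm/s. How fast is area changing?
85 cm²/s

A = lw
dA/dt = w·dl/dt + l·dw/dt = 13·5 + 20·1 = 85 cm²/s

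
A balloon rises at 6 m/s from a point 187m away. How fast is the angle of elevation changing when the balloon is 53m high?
0.0297 rad/s

tan(θ) = y/187
sec²(θ) · dθ/dt = (1/187) · dy/dt
dθ/dt = cos²(θ)/187 · 6 = 187/(187² + 53²) · 6
dθ/dt = 0.0297 rad/s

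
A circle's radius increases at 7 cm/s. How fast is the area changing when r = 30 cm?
420π cm²/s

A = πr²
dA/dt = 2πr · dr/dt = 2π(30)(7) = 420π cm²/s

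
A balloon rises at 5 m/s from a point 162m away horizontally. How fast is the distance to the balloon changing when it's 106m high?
53√9370/1874 ≈ 2.738 m/s

z² = 162² + y²
z = √(162² + 106²) = 2√9370
dz/dt = y/z · dy/dt = 106/(2√9370) · 5 = 53√9370/1874 ≈ 2.738 m/s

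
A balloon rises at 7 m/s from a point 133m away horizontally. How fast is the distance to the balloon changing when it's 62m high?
434√21533/21533 ≈ 2.958 m/s

z² = 133² + y²
z = √(133² + 62²) = √21533
dz/dt = y/z · dy/dt = 62/√21533 · 7 = 434√21533/21533 ≈ 2.958 m/s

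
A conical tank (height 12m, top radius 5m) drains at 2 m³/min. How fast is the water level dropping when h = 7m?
288/(1225π) ≈ 0.07484 m/min

r/h = 5/12, so r = (5/12)h
V = (1/3)πr²h = (1/3)π((5/12)h)²h = (25/432)πh³
dV/dh = (25/144)πh²
dh/dt = (dV/dt)/(dV/dh) = -2/((25/144)π·7²) = -288/(1225π) m/min
The level is dropping at 288/(1225π) ≈ 0.07484 m/min.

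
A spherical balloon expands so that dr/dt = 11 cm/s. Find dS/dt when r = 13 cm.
1144π cm²/s

S = 4πr²
dS/dt = dS/dr · dr/dt = 8πr · 11
At r = 13: dS/dt = 1144π cm²/s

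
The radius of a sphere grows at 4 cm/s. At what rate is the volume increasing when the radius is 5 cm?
400π cm³/s

V = (4/3)πr³
dV/dt = dV/dr · dr/dt = 4πr² · 4
At r = 5: dV/dt = 400π cm³/s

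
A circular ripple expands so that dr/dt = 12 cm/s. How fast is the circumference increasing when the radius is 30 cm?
24π cm/s

C = 2πr
dC/dt = 2π · dr/dt = 2π · 12 = 24π cm/s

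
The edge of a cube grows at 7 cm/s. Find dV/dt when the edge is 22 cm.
10164 cm³/s

V = s³
dV/dt = 3s² · ds/dt = 3·22²·7 = 10164 cm³/s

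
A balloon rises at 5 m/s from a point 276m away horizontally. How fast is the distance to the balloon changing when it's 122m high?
61√22765/4553 ≈ 2.021 m/s

z² = 276² + y²
z = √(276² + 122²) = 2√22765
dz/dt = y/z · dy/dt = 122/(2√22765) · 5 = 61√22765/4553 ≈ 2.021 m/s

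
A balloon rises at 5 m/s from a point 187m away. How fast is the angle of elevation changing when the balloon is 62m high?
0.02409 rad/s

tan(θ) = y/187
sec²(θ) · dθ/dt = (1/187) · dy/dt
dθ/dt = cos²(θ)/187 · 5 = 187/(187² + 62²) · 5
dθ/dt = 0.02409 rad/s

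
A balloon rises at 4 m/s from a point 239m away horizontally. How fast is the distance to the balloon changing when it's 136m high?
544√75617/75617 ≈ 1.978 m/s

z² = 239² + y²
z = √(239² + 136²) = √75617
dz/dt = y/z · dy/dt = 136/√75617 · 4 = 544√75617/75617 ≈ 1.978 m/s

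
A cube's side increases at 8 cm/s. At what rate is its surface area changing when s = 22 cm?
2112 cm²/s

A = 6s²
dA/dt = 12s · ds/dt = 12·22·8 = 2112 cm²/s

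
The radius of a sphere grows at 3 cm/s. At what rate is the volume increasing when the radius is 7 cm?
588π cm³/s

V = (4/3)πr³
dV/dt = dV/dr · dr/dt = 4πr² · 3
At r = 7: dV/dt = 588π cm³/s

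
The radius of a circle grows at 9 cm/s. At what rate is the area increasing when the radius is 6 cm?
108π cm²/s

A = πr²
dA/dt = 2πr · dr/dt = 2π(6)(9) = 108π cm²/s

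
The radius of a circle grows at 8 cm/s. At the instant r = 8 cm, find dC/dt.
16π cm/s

C = 2πr
dC/dt = 2π · dr/dt = 2π · 8 = 16π cm/s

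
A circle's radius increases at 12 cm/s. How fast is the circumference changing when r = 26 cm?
24π cm/s

C = 2πr
dC/dt = 2π · dr/dt = 2π · 12 = 24π cm/s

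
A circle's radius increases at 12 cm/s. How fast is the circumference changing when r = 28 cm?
24π cm/s

C = 2πr
dC/dt = 2π · dr/dt = 2π · 12 = 24π cm/s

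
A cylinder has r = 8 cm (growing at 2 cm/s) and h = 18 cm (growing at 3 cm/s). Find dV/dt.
768π cm³/s

V = πr²h
dV/dt = 2πrh·dr/dt + πr²·dh/dt
= 2π(8)(18)(2) + π(8)²(3)
= 768π cm³/s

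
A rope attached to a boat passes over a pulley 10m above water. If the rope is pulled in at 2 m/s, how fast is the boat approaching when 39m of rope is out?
78√29/203 ≈ 2.069 m/s

rope² = x² + 10²
x = √(39² - 10²) = 7√29
dx/dt = (rope/x) · d(rope)/dt = (39/(7√29)) · (-2) = -78√29/203 m/s
The boat approaches at 78√29/203 ≈ 2.069 m/s.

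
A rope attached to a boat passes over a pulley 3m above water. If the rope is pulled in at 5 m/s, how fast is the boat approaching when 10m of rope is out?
50√91/91 ≈ 5.241 m/s

rope² = x² + 3²
x = √(10² - 3²) = √91
dx/dt = (rope/x) · d(rope)/dt = (10/√91) · (-5) = -50√91/91 m/s
The boat approaches at 50√91/91 ≈ 5.241 m/s.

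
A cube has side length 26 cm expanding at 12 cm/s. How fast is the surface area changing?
3744 cm²/s

A = 6s²
dA/dt = 12s · ds/dt = 12·26·12 = 3744 cm²/s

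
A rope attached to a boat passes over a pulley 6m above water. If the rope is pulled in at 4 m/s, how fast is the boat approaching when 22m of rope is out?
11√7/7 ≈ 4.158 m/s

rope² = x² + 6²
x = √(22² - 6²) = 8√7
dx/dt = (rope/x) · d(rope)/dt = (22/(8√7)) · (-4) = -11√7/7 m/s
The boat approaches at 11√7/7 ≈ 4.158 m/s.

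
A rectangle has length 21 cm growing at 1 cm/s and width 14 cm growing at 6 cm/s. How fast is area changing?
140 cm²/s

A = lw
dA/dt = w·dl/dt + l·dw/dt = 14·1 + 21·6 = 140 cm²/s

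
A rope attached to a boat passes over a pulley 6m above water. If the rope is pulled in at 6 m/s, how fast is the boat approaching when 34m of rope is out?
51√70/70 ≈ 6.096 m/s

rope² = x² + 6²
x = √(34² - 6²) = 4√70
dx/dt = (rope/x) · d(rope)/dt = (34/(4√70)) · (-6) = -51√70/70 m/s
The boat approaches at 51√70/70 ≈ 6.096 m/s.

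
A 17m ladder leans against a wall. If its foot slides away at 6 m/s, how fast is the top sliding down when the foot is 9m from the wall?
27√13/26 ≈ 3.744 m/s

x² + y² = 17²
2x·dx/dt + 2y·dy/dt = 0
dy/dt = -x/y · dx/dt = -9/(4√13) · 6 = -27√13/26 m/s
The top is descending at 27√13/26 ≈ 3.744 m/s.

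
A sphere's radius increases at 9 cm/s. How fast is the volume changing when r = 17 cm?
10404π cm³/s

V = (4/3)πr³
dV/dt = dV/dr · dr/dt = 4πr² · 9
At r = 17: dV/dt = 10404π cm³/s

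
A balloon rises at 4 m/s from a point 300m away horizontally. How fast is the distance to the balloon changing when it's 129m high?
172√41/697 ≈ 1.58 m/s

z² = 300² + y²
z = √(300² + 129²) = 51√41
dz/dt = y/z · dy/dt = 129/(51√41) · 4 = 172√41/697 ≈ 1.58 m/s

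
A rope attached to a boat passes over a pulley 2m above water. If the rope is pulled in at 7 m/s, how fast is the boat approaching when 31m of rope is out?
217√957/957 ≈ 7.015 m/s

rope² = x² + 2²
x = √(31² - 2²) = √957
dx/dt = (rope/x) · d(rope)/dt = (31/√957) · (-7) = -217√957/957 m/s
The boat approaches at 217√957/957 ≈ 7.015 m/s.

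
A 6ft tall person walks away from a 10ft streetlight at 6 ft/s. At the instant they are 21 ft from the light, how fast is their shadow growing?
9 ft/s

By similar triangles: 10/(x+s) = 6/s
Solving: s = 6x/4
ds/dt = 6/4 · dx/dt = 3/2 · 6 = 9 ft/s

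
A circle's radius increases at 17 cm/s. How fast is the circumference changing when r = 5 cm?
34π cm/s

C = 2πr
dC/dt = 2π · dr/dt = 2π · 17 = 34π cm/s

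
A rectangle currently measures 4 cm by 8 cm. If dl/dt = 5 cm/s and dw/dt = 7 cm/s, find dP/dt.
24 cm/s

P = 2(l + w)
dP/dt = 2(dl/dt + dw/dt) = 2(5 + 7) = 24 cm/s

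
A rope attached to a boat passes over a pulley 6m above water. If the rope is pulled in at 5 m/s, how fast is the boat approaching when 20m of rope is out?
50√91/91 ≈ 5.241 m/s

rope² = x² + 6²
x = √(20² - 6²) = 2√91
dx/dt = (rope/x) · d(rope)/dt = (20/(2√91)) · (-5) = -50√91/91 m/s
The boat approaches at 50√91/91 ≈ 5.241 m/s.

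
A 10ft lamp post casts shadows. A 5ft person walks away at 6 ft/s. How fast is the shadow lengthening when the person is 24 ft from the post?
6 ft/s

By similar triangles: 10/(x+s) = 5/s
Solving: s = 5x/5
ds/dt = 5/5 · dx/dt = 1 · 6 = 6 ft/s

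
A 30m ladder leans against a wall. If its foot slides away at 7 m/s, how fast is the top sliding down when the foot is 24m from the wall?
28/3 ≈ 9.333 m/s

x² + y² = 30²
2x·dx/dt + 2y·dy/dt = 0
dy/dt = -x/y · dx/dt = -24/18 · 7 = -28/3 m/s
The top is descending at 28/3 ≈ 9.333 m/s.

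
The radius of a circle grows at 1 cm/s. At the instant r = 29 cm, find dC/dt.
2π cm/s

C = 2πr
dC/dt = 2π · dr/dt = 2π · 1 = 2π cm/s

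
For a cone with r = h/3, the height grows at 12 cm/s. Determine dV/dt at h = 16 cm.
1024π/3 cm³/s

V = (1/3)π(h/3)²h = πh³/27
dV/dt = πh²/9 · 12
At h = 16: dV/dt = 1024π/3 cm³/s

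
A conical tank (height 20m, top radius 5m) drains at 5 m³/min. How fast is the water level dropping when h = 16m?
5/(16π) ≈ 0.09947 m/min

r/h = 5/20, so r = (1/4)h
V = (1/3)πr²h = (1/3)π((1/4)h)²h = (1/48)πh³
dV/dh = (1/16)πh²
dh/dt = (dV/dt)/(dV/dh) = -5/((1/16)π·16²) = -5/(16π) m/min
The level is dropping at 5/(16π) ≈ 0.09947 m/min.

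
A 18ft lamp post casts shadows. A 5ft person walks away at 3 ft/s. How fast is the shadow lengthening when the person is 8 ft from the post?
15/13 ft/s

By similar triangles: 18/(x+s) = 5/s
Solving: s = 5x/13
ds/dt = 5/13 · dx/dt = 5/13 · 3 = 15/13 ft/s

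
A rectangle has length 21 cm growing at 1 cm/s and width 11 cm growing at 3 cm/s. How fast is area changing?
74 cm²/s

A = lw
dA/dt = w·dl/dt + l·dw/dt = 11·1 + 21·3 = 74 cm²/s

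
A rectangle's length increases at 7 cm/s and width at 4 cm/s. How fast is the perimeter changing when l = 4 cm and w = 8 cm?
22 cm/s

P = 2(l + w)
dP/dt = 2(dl/dt + dw/dt) = 2(7 + 4) = 22 cm/s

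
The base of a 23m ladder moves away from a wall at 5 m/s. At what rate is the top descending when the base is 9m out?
45√7/56 ≈ 2.126 m/s

x² + y² = 23²
2x·dx/dt + 2y·dy/dt = 0
dy/dt = -x/y · dx/dt = -9/(8√7) · 5 = -45√7/56 m/s
The top is descending at 45√7/56 ≈ 2.126 m/s.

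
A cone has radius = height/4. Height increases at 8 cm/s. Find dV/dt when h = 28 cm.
392π cm³/s

V = (1/3)π(h/4)²h = πh³/48
dV/dt = πh²/16 · 8
At h = 28: dV/dt = 392π cm³/s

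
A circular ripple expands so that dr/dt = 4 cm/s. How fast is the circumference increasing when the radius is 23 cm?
8π cm/s

C = 2πr
dC/dt = 2π · dr/dt = 2π · 4 = 8π cm/s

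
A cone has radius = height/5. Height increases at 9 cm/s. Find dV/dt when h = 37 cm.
12321π/25 cm³/s

V = (1/3)π(h/5)²h = πh³/75
dV/dt = πh²/25 · 9
At h = 37: dV/dt = 12321π/25 cm³/s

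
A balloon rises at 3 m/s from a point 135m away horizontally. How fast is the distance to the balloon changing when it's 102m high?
102√3181/3181 ≈ 1.808 m/s

z² = 135² + y²
z = √(135² + 102²) = 3√3181
dz/dt = y/z · dy/dt = 102/(3√3181) · 3 = 102√3181/3181 ≈ 1.808 m/s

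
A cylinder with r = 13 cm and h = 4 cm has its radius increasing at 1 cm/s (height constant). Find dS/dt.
60π cm²/s

S = 2πrh + 2πr² (lateral + bases)
dS/dt = (2πh + 4πr)·dr/dt = (2π·4 + 4π·13)·1
= 60π cm²/s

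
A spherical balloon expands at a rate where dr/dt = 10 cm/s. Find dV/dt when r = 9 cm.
3240π cm³/s

V = (4/3)πr³
dV/dt = dV/dr · dr/dt = 4πr² · 10
At r = 9: dV/dt = 3240π cm³/s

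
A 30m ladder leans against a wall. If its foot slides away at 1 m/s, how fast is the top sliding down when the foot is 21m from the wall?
7√51/51 ≈ 0.9802 m/s

x² + y² = 30²
2x·dx/dt + 2y·dy/dt = 0
dy/dt = -x/y · dx/dt = -21/(3√51) · 1 = -7√51/51 m/s
The top is descending at 7√51/51 ≈ 0.9802 m/s.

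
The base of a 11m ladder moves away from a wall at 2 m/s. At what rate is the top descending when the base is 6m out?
12√85/85 ≈ 1.302 m/s

x² + y² = 11²
2x·dx/dt + 2y·dy/dt = 0
dy/dt = -x/y · dx/dt = -6/√85 · 2 = -12√85/85 m/s
The top is descending at 12√85/85 ≈ 1.302 m/s.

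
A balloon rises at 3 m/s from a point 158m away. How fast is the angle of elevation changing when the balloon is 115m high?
0.012412 rad/s

tan(θ) = y/158
sec²(θ) · dθ/dt = (1/158) · dy/dt
dθ/dt = cos²(θ)/158 · 3 = 158/(158² + 115²) · 3
dθ/dt = 0.012412 rad/s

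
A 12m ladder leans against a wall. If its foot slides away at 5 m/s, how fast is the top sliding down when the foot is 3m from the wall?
√15/3 ≈ 1.291 m/s

x² + y² = 12²
2x·dx/dt + 2y·dy/dt = 0
dy/dt = -x/y · dx/dt = -3/(3√15) · 5 = -√15/3 m/s
The top is descending at √15/3 ≈ 1.291 m/s.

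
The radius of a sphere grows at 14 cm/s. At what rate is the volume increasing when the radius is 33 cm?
60984π cm³/s

V = (4/3)πr³
dV/dt = dV/dr · dr/dt = 4πr² · 14
At r = 33: dV/dt = 60984π cm³/s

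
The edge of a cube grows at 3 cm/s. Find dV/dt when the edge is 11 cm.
1089 cm³/s

V = s³
dV/dt = 3s² · ds/dt = 3·11²·3 = 1089 cm³/s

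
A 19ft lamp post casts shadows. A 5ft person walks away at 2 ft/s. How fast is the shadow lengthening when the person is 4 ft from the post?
5/7 ft/s

By similar triangles: 19/(x+s) = 5/s
Solving: s = 5x/14
ds/dt = 5/14 · dx/dt = 5/14 · 2 = 5/7 ft/s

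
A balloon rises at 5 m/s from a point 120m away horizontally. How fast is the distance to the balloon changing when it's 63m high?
105√2041/2041 ≈ 2.324 m/s

z² = 120² + y²
z = √(120² + 63²) = 3√2041
dz/dt = y/z · dy/dt = 63/(3√2041) · 5 = 105√2041/2041 ≈ 2.324 m/s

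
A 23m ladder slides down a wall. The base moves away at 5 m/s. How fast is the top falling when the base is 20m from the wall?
100√129/129 ≈ 8.805 m/s

x² + y² = 23²
2x·dx/dt + 2y·dy/dt = 0
dy/dt = -x/y · dx/dt = -20/√129 · 5 = -100√129/129 m/s
The top is descending at 100√129/129 ≈ 8.805 m/s.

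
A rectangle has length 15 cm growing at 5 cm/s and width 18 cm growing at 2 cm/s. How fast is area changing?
120 cm²/s

A = lw
dA/dt = w·dl/dt + l·dw/dt = 18·5 + 15·2 = 120 cm²/s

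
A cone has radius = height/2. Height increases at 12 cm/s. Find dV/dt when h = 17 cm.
867π cm³/s

V = (1/3)π(h/2)²h = πh³/12
dV/dt = πh²/4 · 12
At h = 17: dV/dt = 867π cm³/s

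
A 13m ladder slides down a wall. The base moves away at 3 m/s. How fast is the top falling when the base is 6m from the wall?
18√133/133 ≈ 1.561 m/s

x² + y² = 13²
2x·dx/dt + 2y·dy/dt = 0
dy/dt = -x/y · dx/dt = -6/√133 · 3 = -18√133/133 m/s
The top is descending at 18√133/133 ≈ 1.561 m/s.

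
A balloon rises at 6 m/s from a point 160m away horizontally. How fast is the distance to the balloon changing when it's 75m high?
90√1249/1249 ≈ 2.547 m/s

z² = 160² + y²
z = √(160² + 75²) = 5√1249
dz/dt = y/z · dy/dt = 75/(5√1249) · 6 = 90√1249/1249 ≈ 2.547 m/s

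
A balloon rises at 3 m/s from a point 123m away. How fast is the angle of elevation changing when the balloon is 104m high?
0.014222 rad/s

tan(θ) = y/123
sec²(θ) · dθ/dt = (1/123) · dy/dt
dθ/dt = cos²(θ)/123 · 3 = 123/(123² + 104²) · 3
dθ/dt = 0.014222 rad/s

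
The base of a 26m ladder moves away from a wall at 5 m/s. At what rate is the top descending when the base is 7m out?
35√627/627 ≈ 1.398 m/s

x² + y² = 26²
2x·dx/dt + 2y·dy/dt = 0
dy/dt = -x/y · dx/dt = -7/√627 · 5 = -35√627/627 m/s
The top is descending at 35√627/627 ≈ 1.398 m/s.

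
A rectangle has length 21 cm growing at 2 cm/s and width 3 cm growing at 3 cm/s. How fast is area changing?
69 cm²/s

A = lw
dA/dt = w·dl/dt + l·dw/dt = 3·2 + 21·3 = 69 cm²/s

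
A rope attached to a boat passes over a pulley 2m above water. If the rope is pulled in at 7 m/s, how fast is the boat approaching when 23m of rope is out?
23√21/15 ≈ 7.027 m/s

rope² = x² + 2²
x = √(23² - 2²) = 5√21
dx/dt = (rope/x) · d(rope)/dt = (23/(5√21)) · (-7) = -23√21/15 m/s
The boat approaches at 23√21/15 ≈ 7.027 m/s.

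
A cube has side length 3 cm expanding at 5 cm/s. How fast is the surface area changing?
180 cm²/s

A = 6s²
dA/dt = 12s · ds/dt = 12·3·5 = 180 cm²/s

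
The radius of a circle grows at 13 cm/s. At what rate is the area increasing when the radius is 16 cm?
416π cm²/s

A = πr²
dA/dt = 2πr · dr/dt = 2π(16)(13) = 416π cm²/s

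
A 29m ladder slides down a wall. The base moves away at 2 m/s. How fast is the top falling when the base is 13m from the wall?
13√42/84 ≈ 1.003 m/s

x² + y² = 29²
2x·dx/dt + 2y·dy/dt = 0
dy/dt = -x/y · dx/dt = -13/(4√42) · 2 = -13√42/84 m/s
The top is descending at 13√42/84 ≈ 1.003 m/s.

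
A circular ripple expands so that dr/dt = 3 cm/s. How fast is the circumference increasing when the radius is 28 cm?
6π cm/s

C = 2πr
dC/dt = 2π · dr/dt = 2π · 3 = 6π cm/s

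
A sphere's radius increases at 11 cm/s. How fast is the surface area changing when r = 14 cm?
1232π cm²/s

S = 4πr²
dS/dt = dS/dr · dr/dt = 8πr · 11
At r = 14: dS/dt = 1232π cm²/s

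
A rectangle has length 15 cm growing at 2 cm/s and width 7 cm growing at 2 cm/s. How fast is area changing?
44 cm²/s

A = lw
dA/dt = w·dl/dt + l·dw/dt = 7·2 + 15·2 = 44 cm²/s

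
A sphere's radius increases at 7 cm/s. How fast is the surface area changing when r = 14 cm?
784π cm²/s

S = 4πr²
dS/dt = dS/dr · dr/dt = 8πr · 7
At r = 14: dS/dt = 784π cm²/s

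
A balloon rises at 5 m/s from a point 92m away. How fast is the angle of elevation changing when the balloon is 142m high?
0.016068 rad/s

tan(θ) = y/92
sec²(θ) · dθ/dt = (1/92) · dy/dt
dθ/dt = cos²(θ)/92 · 5 = 92/(92² + 142²) · 5
dθ/dt = 0.016068 rad/s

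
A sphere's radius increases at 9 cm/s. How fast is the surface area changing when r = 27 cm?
1944π cm²/s

S = 4πr²
dS/dt = dS/dr · dr/dt = 8πr · 9
At r = 27: dS/dt = 1944π cm²/s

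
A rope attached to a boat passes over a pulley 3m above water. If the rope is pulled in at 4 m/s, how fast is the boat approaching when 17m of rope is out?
17√70/35 ≈ 4.064 m/s

rope² = x² + 3²
x = √(17² - 3²) = 2√70
dx/dt = (rope/x) · d(rope)/dt = (17/(2√70)) · (-4) = -17√70/35 m/s
The boat approaches at 17√70/35 ≈ 4.064 m/s.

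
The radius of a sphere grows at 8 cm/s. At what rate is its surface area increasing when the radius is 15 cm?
960π cm²/s

S = 4πr²
dS/dt = dS/dr · dr/dt = 8πr · 8
At r = 15: dS/dt = 960π cm²/s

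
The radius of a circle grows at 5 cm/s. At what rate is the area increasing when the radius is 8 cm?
80π cm²/s

A = πr²
dA/dt = 2πr · dr/dt = 2π(8)(5) = 80π cm²/s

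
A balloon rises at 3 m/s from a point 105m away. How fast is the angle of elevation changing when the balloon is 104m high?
0.014422 rad/s

tan(θ) = y/105
sec²(θ) · dθ/dt = (1/105) · dy/dt
dθ/dt = cos²(θ)/105 · 3 = 105/(105² + 104²) · 3
dθ/dt = 0.014422 rad/s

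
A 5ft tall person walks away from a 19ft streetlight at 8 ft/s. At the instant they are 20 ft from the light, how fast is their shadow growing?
20/7 ft/s

By similar triangles: 19/(x+s) = 5/s
Solving: s = 5x/14
ds/dt = 5/14 · dx/dt = 5/14 · 8 = 20/7 ft/s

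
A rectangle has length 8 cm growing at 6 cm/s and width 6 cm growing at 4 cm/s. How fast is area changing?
68 cm²/s

A = lw
dA/dt = w·dl/dt + l·dw/dt = 6·6 + 8·4 = 68 cm²/s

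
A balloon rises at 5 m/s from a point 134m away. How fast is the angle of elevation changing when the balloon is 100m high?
0.023966 rad/s

tan(θ) = y/134
sec²(θ) · dθ/dt = (1/134) · dy/dt
dθ/dt = cos²(θ)/134 · 5 = 134/(134² + 100²) · 5
dθ/dt = 0.023966 rad/s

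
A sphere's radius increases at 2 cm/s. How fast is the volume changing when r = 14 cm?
1568π cm³/s

V = (4/3)πr³
dV/dt = dV/dr · dr/dt = 4πr² · 2
At r = 14: dV/dt = 1568π cm³/s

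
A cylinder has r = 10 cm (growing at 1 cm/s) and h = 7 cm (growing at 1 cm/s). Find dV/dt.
240π cm³/s

V = πr²h
dV/dt = 2πrh·dr/dt + πr²·dh/dt
= 2π(10)(7)(1) + π(10)²(1)
= 240π cm³/s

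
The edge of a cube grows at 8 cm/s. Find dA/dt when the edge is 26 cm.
2496 cm²/s

A = 6s²
dA/dt = 12s · ds/dt = 12·26·8 = 2496 cm²/s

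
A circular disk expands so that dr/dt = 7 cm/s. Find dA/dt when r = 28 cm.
392π cm²/s

A = πr²
dA/dt = 2πr · dr/dt = 2π(28)(7) = 392π cm²/s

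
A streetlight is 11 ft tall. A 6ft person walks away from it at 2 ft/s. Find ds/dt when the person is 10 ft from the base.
12/5 ft/s

By similar triangles: 11/(x+s) = 6/s
Solving: s = 6x/5
ds/dt = 6/5 · dx/dt = 6/5 · 2 = 12/5 ft/s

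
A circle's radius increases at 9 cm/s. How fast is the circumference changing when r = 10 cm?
18π cm/s

C = 2πr
dC/dt = 2π · dr/dt = 2π · 9 = 18π cm/s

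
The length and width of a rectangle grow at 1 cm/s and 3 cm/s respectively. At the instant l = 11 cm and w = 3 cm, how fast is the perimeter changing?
8 cm/s

P = 2(l + w)
dP/dt = 2(dl/dt + dw/dt) = 2(1 + 3) = 8 cm/s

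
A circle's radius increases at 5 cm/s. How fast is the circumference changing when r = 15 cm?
10π cm/s

C = 2πr
dC/dt = 2π · dr/dt = 2π · 5 = 10π cm/s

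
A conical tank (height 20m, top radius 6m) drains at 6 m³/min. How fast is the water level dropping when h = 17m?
200/(867π) ≈ 0.07343 m/min

r/h = 6/20, so r = (3/10)h
V = (1/3)πr²h = (1/3)π((3/10)h)²h = (3/100)πh³
dV/dh = (9/100)πh²
dh/dt = (dV/dt)/(dV/dh) = -6/((9/100)π·17²) = -200/(867π) m/min
The level is dropping at 200/(867π) ≈ 0.07343 m/min.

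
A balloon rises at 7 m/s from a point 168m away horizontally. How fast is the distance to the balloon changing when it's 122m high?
427√10777/10777 ≈ 4.113 m/s

z² = 168² + y²
z = √(168² + 122²) = 2√10777
dz/dt = y/z · dy/dt = 122/(2√10777) · 7 = 427√10777/10777 ≈ 4.113 m/s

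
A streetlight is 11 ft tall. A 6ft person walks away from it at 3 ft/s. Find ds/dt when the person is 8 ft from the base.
18/5 ft/s

By similar triangles: 11/(x+s) = 6/s
Solving: s = 6x/5
ds/dt = 6/5 · dx/dt = 6/5 · 3 = 18/5 ft/s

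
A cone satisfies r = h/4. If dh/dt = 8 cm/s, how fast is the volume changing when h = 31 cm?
961π/2 cm³/s

V = (1/3)π(h/4)²h = πh³/48
dV/dt = πh²/16 · 8
At h = 31: dV/dt = 961π/2 cm³/s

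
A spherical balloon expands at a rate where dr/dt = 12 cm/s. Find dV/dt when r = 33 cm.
52272π cm³/s

V = (4/3)πr³
dV/dt = dV/dr · dr/dt = 4πr² · 12
At r = 33: dV/dt = 52272π cm³/s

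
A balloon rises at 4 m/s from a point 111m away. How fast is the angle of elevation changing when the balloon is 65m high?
0.026834 rad/s

tan(θ) = y/111
sec²(θ) · dθ/dt = (1/111) · dy/dt
dθ/dt = cos²(θ)/111 · 4 = 111/(111² + 65²) · 4
dθ/dt = 0.026834 rad/s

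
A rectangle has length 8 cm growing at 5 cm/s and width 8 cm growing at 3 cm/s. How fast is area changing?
64 cm²/s

A = lw
dA/dt = w·dl/dt + l·dw/dt = 8·5 + 8·3 = 64 cm²/s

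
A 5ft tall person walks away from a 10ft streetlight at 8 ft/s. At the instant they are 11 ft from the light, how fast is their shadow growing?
8 ft/s

By similar triangles: 10/(x+s) = 5/s
Solving: s = 5x/5
ds/dt = 5/5 · dx/dt = 1 · 8 = 8 ft/s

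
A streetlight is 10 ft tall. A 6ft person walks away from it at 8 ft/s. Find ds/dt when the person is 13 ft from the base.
12 ft/s

By similar triangles: 10/(x+s) = 6/s
Solving: s = 6x/4
ds/dt = 6/4 · dx/dt = 3/2 · 8 = 12 ft/s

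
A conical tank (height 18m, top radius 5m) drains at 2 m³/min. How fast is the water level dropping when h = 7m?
648/(1225π) ≈ 0.1684 m/min

r/h = 5/18, so r = (5/18)h
V = (1/3)πr²h = (1/3)π((5/18)h)²h = (25/972)πh³
dV/dh = (25/324)πh²
dh/dt = (dV/dt)/(dV/dh) = -2/((25/324)π·7²) = -648/(1225π) m/min
The level is dropping at 648/(1225π) ≈ 0.1684 m/min.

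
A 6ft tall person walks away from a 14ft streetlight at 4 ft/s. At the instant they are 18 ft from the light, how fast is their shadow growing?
3 ft/s

By similar triangles: 14/(x+s) = 6/s
Solving: s = 6x/8
ds/dt = 6/8 · dx/dt = 3/4 · 4 = 3 ft/s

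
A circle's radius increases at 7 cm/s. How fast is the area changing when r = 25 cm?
350π cm²/s

A = πr²
dA/dt = 2πr · dr/dt = 2π(25)(7) = 350π cm²/s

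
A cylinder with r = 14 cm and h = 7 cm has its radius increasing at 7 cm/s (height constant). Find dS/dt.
490π cm²/s

S = 2πrh + 2πr² (lateral + bases)
dS/dt = (2πh + 4πr)·dr/dt = (2π·7 + 4π·14)·7
= 490π cm²/s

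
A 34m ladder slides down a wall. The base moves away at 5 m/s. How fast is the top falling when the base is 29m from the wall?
29√35/21 ≈ 8.17 m/s

x² + y² = 34²
2x·dx/dt + 2y·dy/dt = 0
dy/dt = -x/y · dx/dt = -29/(3√35) · 5 = -29√35/21 m/s
The top is descending at 29√35/21 ≈ 8.17 m/s.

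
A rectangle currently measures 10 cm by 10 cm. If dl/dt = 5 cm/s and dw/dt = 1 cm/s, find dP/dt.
12 cm/s

P = 2(l + w)
dP/dt = 2(dl/dt + dw/dt) = 2(5 + 1) = 12 cm/s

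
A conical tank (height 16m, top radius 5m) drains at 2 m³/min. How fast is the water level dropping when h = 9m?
512/(2025π) ≈ 0.08048 m/min

r/h = 5/16, so r = (5/16)h
V = (1/3)πr²h = (1/3)π((5/16)h)²h = (25/768)πh³
dV/dh = (25/256)πh²
dh/dt = (dV/dt)/(dV/dh) = -2/((25/256)π·9²) = -512/(2025π) m/min
The level is dropping at 512/(2025π) ≈ 0.08048 m/min.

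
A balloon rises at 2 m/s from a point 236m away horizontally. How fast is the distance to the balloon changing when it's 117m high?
234√69385/69385 ≈ 0.8883 m/s

z² = 236² + y²
z = √(236² + 117²) = √69385
dz/dt = y/z · dy/dt = 117/√69385 · 2 = 234√69385/69385 ≈ 0.8883 m/s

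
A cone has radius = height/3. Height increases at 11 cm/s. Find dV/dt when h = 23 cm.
5819π/9 cm³/s

V = (1/3)π(h/3)²h = πh³/27
dV/dt = πh²/9 · 11
At h = 23: dV/dt = 5819π/9 cm³/s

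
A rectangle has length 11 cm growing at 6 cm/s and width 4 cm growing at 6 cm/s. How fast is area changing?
90 cm²/s

A = lw
dA/dt = w·dl/dt + l·dw/dt = 4·6 + 11·6 = 90 cm²/s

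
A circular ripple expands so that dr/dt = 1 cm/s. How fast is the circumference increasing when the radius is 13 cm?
2π cm/s

C = 2πr
dC/dt = 2π · dr/dt = 2π · 1 = 2π cm/s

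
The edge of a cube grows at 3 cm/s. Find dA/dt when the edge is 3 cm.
108 cm²/s

A = 6s²
dA/dt = 12s · ds/dt = 12·3·3 = 108 cm²/s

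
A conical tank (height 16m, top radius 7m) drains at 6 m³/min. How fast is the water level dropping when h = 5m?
1536/(1225π) ≈ 0.3991 m/min

r/h = 7/16, so r = (7/16)h
V = (1/3)πr²h = (1/3)π((7/16)h)²h = (49/768)πh³
dV/dh = (49/256)πh²
dh/dt = (dV/dt)/(dV/dh) = -6/((49/256)π·5²) = -1536/(1225π) m/min
The level is dropping at 1536/(1225π) ≈ 0.3991 m/min.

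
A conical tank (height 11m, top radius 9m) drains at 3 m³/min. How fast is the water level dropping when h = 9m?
121/(2187π) ≈ 0.01761 m/min

r/h = 9/11, so r = (9/11)h
V = (1/3)πr²h = (1/3)π((9/11)h)²h = (27/121)πh³
dV/dh = (81/121)πh²
dh/dt = (dV/dt)/(dV/dh) = -3/((81/121)π·9²) = -121/(2187π) m/min
The level is dropping at 121/(2187π) ≈ 0.01761 m/min.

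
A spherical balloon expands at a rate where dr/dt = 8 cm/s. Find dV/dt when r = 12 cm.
4608π cm³/s

V = (4/3)πr³
dV/dt = dV/dr · dr/dt = 4πr² · 8
At r = 12: dV/dt = 4608π cm³/s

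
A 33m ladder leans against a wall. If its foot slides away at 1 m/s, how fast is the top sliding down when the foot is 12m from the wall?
4√105/105 ≈ 0.3904 m/s

x² + y² = 33²
2x·dx/dt + 2y·dy/dt = 0
dy/dt = -x/y · dx/dt = -12/(3√105) · 1 = -4√105/105 m/s
The top is descending at 4√105/105 ≈ 0.3904 m/s.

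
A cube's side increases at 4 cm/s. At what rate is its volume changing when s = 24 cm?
6912 cm³/s

V = s³
dV/dt = 3s² · ds/dt = 3·24²·4 = 6912 cm³/s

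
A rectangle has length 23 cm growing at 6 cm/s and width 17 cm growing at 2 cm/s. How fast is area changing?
148 cm²/s

A = lw
dA/dt = w·dl/dt + l·dw/dt = 17·6 + 23·2 = 148 cm²/s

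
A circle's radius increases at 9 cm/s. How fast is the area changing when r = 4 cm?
72π cm²/s

A = πr²
dA/dt = 2πr · dr/dt = 2π(4)(9) = 72π cm²/s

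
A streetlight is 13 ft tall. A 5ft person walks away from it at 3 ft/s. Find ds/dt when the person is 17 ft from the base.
15/8 ft/s

By similar triangles: 13/(x+s) = 5/s
Solving: s = 5x/8
ds/dt = 5/8 · dx/dt = 5/8 · 3 = 15/8 ft/s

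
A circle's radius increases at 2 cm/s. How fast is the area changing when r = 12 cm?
48π cm²/s

A = πr²
dA/dt = 2πr · dr/dt = 2π(12)(2) = 48π cm²/s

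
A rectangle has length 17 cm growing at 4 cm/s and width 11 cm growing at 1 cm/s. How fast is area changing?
61 cm²/s

A = lw
dA/dt = w·dl/dt + l·dw/dt = 11·4 + 17·1 = 61 cm²/s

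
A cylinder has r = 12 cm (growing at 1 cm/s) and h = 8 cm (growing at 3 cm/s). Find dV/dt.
624π cm³/s

V = πr²h
dV/dt = 2πrh·dr/dt + πr²·dh/dt
= 2π(12)(8)(1) + π(12)²(3)
= 624π cm³/s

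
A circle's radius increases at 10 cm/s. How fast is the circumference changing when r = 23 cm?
20π cm/s

C = 2πr
dC/dt = 2π · dr/dt = 2π · 10 = 20π cm/s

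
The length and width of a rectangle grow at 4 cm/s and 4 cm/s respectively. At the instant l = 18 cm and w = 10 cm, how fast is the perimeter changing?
16 cm/s

P = 2(l + w)
dP/dt = 2(dl/dt + dw/dt) = 2(4 + 4) = 16 cm/s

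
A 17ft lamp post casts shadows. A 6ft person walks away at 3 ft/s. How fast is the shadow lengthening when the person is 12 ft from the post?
18/11 ft/s

By similar triangles: 17/(x+s) = 6/s
Solving: s = 6x/11
ds/dt = 6/11 · dx/dt = 6/11 · 3 = 18/11 ft/s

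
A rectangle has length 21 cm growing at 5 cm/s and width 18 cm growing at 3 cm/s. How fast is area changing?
153 cm²/s

A = lw
dA/dt = w·dl/dt + l·dw/dt = 18·5 + 21·3 = 153 cm²/s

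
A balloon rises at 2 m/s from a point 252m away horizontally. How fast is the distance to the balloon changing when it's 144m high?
8√65/65 ≈ 0.9923 m/s

z² = 252² + y²
z = √(252² + 144²) = 36√65
dz/dt = y/z · dy/dt = 144/(36√65) · 2 = 8√65/65 ≈ 0.9923 m/s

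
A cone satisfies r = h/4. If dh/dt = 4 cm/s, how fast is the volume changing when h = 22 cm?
121π cm³/s

V = (1/3)π(h/4)²h = πh³/48
dV/dt = πh²/16 · 4
At h = 22: dV/dt = 121π cm³/s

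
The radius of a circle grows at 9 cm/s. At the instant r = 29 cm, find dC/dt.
18π cm/s

C = 2πr
dC/dt = 2π · dr/dt = 2π · 9 = 18π cm/s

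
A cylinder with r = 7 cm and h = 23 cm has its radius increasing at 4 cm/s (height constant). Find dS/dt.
296π cm²/s

S = 2πrh + 2πr² (lateral + bases)
dS/dt = (2πh + 4πr)·dr/dt = (2π·23 + 4π·7)·4
= 296π cm²/s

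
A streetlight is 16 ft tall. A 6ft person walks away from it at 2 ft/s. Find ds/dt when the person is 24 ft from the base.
6/5 ft/s

By similar triangles: 16/(x+s) = 6/s
Solving: s = 6x/10
ds/dt = 6/10 · dx/dt = 3/5 · 2 = 6/5 ft/s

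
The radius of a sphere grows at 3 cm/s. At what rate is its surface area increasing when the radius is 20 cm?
480π cm²/s

S = 4πr²
dS/dt = dS/dr · dr/dt = 8πr · 3
At r = 20: dS/dt = 480π cm²/s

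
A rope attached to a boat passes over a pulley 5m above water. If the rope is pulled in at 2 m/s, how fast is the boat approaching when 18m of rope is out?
36√299/299 ≈ 2.082 m/s

rope² = x² + 5²
x = √(18² - 5²) = √299
dx/dt = (rope/x) · d(rope)/dt = (18/√299) · (-2) = -36√299/299 m/s
The boat approaches at 36√299/299 ≈ 2.082 m/s.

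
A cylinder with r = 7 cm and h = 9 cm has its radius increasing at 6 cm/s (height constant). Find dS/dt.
276π cm²/s

S = 2πrh + 2πr² (lateral + bases)
dS/dt = (2πh + 4πr)·dr/dt = (2π·9 + 4π·7)·6
= 276π cm²/s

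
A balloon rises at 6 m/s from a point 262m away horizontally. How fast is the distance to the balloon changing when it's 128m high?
384√21257/21257 ≈ 2.634 m/s

z² = 262² + y²
z = √(262² + 128²) = 2√21257
dz/dt = y/z · dy/dt = 128/(2√21257) · 6 = 384√21257/21257 ≈ 2.634 m/s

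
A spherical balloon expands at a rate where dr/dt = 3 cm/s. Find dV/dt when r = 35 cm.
14700π cm³/s

V = (4/3)πr³
dV/dt = dV/dr · dr/dt = 4πr² · 3
At r = 35: dV/dt = 14700π cm³/s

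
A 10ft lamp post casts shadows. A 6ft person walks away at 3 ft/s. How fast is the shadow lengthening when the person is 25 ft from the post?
9/2 ft/s

By similar triangles: 10/(x+s) = 6/s
Solving: s = 6x/4
ds/dt = 6/4 · dx/dt = 3/2 · 3 = 9/2 ft/s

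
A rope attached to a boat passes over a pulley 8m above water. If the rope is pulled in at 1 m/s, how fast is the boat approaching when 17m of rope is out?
17/15 ≈ 1.133 m/s

rope² = x² + 8²
x = √(17² - 8²) = 15
dx/dt = (rope/x) · d(rope)/dt = (17/15) · (-1) = -17/15 m/s
The boat approaches at 17/15 ≈ 1.133 m/s.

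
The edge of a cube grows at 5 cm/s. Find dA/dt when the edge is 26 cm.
1560 cm²/s

A = 6s²
dA/dt = 12s · ds/dt = 12·26·5 = 1560 cm²/s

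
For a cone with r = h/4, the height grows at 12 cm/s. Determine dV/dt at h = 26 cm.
507π cm³/s

V = (1/3)π(h/4)²h = πh³/48
dV/dt = πh²/16 · 12
At h = 26: dV/dt = 507π cm³/s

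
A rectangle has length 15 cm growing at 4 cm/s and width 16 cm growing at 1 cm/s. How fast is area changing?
79 cm²/s

A = lw
dA/dt = w·dl/dt + l·dw/dt = 16·4 + 15·1 = 79 cm²/s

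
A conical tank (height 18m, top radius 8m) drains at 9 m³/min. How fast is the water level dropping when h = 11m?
729/(1936π) ≈ 0.1199 m/min

r/h = 8/18, so r = (4/9)h
V = (1/3)πr²h = (1/3)π((4/9)h)²h = (16/243)πh³
dV/dh = (16/81)πh²
dh/dt = (dV/dt)/(dV/dh) = -9/((16/81)π·11²) = -729/(1936π) m/min
The level is dropping at 729/(1936π) ≈ 0.1199 m/min.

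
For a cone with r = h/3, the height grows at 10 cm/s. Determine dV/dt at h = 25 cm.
6250π/9 cm³/s

V = (1/3)π(h/3)²h = πh³/27
dV/dt = πh²/9 · 10
At h = 25: dV/dt = 6250π/9 cm³/s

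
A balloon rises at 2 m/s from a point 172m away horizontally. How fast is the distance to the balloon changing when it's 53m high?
106√32393/32393 ≈ 0.589 m/s

z² = 172² + y²
z = √(172² + 53²) = √32393
dz/dt = y/z · dy/dt = 53/√32393 · 2 = 106√32393/32393 ≈ 0.589 m/s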